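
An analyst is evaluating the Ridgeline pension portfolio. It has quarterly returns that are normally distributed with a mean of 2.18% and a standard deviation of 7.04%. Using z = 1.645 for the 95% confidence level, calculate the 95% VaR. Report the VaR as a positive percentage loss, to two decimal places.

9.40

VaR (as % loss) = −(μ − z·σ) = −(2.18% − 1.645 × 7.04%) = −(-9.4008%) = 9.4008%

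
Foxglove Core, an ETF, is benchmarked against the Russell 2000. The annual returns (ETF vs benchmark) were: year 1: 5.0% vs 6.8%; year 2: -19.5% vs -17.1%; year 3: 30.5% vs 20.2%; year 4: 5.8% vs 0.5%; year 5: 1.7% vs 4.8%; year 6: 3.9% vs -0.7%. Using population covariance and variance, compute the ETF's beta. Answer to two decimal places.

1.26

r̄p = 4.5667%,  r̄m = 2.4167%
Cov = Σ(rp − r̄p)(rm − r̄m) / 6 = 154.2772
Var(rm) = Σ(rm − r̄m)² / 6 = 122.5714
β = Cov / Var = 154.2772 / 122.5714 = 1.2587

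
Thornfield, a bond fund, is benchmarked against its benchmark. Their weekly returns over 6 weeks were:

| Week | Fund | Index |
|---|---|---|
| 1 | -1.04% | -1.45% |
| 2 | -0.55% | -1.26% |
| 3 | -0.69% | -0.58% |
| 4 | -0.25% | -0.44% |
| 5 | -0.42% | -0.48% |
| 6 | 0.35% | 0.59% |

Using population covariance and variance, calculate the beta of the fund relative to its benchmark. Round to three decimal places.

0.593

r̄p = -0.4333%,  r̄m = -0.6033%
Cov = Σ(rp − r̄p)(rm − r̄m) / 6 = 0.2584
Var(rm) = Σ(rm − r̄m)² / 6 = 0.4358
β = Cov / Var = 0.2584 / 0.4358 = 0.5929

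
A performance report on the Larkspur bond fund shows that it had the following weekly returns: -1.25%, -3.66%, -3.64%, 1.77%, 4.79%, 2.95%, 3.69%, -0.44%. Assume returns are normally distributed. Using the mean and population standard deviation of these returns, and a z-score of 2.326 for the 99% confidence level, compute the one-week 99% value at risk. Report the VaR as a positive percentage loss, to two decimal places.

6.58

Mean return r̄ = 4.210 / 8 = 0.5263%
Population σ = √[Σ(r − r̄)² / 8] = √[74.5814 / 8] = √9.3227 = 3.0533%
VaR = −(r̄ − z·σ) = −(0.5263 − 2.326 × 3.0533) = −(-6.5757) = 6.5757%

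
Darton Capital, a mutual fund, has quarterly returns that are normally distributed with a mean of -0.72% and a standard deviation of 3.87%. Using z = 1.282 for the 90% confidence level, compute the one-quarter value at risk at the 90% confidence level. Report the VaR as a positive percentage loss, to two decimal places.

VaR (as % loss) = −(μ − z·σ) = −(-0.72% − 1.282 × 3.87%) = −(-5.68134%) = 5.68134%

5.68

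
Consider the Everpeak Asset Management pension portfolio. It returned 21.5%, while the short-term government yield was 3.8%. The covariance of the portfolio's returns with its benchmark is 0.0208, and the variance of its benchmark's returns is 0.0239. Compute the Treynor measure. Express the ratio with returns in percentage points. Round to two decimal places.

20.34

β = Cov / Var = 0.0208 / 0.0239 = 0.8703
Treynor = (Rp − Rf) / β = (21.5% − 3.8%) / 0.8703 = 17.70 / 0.8703 = 20.3378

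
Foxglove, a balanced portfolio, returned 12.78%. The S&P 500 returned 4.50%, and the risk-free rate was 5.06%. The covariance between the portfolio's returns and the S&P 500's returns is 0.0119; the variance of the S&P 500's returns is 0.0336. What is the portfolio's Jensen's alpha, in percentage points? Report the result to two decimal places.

β = Cov / Var = 0.0119 / 0.0336 = 0.3542
E[R] = Rf + β(Rm − Rf) = 5.06% + 0.3542 × (4.50% − 5.06%) = 4.8616%
α = Rp − E[R] = 12.78% − 4.8616% = 7.9184

7.92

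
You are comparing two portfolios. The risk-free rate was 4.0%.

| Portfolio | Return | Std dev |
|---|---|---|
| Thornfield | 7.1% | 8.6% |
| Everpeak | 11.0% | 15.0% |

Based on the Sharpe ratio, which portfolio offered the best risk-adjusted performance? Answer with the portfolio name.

Thornfield: Sharpe ratio = (7.1% − 4.0%) / 8.6% = 0.360
Everpeak: Sharpe ratio = (11.0% − 4.0%) / 15.0% = 0.467
Highest: Everpeak (0.467).

Everpeak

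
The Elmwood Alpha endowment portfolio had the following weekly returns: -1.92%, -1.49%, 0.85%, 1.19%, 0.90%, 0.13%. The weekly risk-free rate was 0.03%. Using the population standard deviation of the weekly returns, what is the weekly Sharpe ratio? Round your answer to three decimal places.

μ = (-1.92 − 1.49 + 0.85 + 1.19 + 0.9 + 0.13) / 6 = -0.340 / 6 = -0.0567%
Population std dev = √[8.8527 / 6] = 1.2147%
Sharpe = (μ − rf) / σ = (-0.0567 − 0.03) / 1.2147 = -0.0867 / 1.2147 = -0.0714

-0.071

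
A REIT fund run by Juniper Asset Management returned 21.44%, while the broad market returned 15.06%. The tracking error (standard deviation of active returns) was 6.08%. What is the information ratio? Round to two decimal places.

IR = (Rp − Rb) / TE = (21.44% − 15.06%) / 6.08% = 6.38% / 6.08% = 1.0493

1.05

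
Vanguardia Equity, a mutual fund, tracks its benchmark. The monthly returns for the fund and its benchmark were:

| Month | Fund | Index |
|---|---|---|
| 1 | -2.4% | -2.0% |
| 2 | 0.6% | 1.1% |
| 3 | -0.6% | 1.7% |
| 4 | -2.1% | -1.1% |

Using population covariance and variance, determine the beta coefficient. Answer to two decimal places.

r̄p = -1.1250%,  r̄m = -0.0750%
Cov = Σ(rp − r̄p)(rm − r̄m) / 4 = 1.6031
Var(rm) = Σ(rm − r̄m)² / 4 = 2.3219
β = Cov / Var = 1.6031 / 2.3219 = 0.6904

0.69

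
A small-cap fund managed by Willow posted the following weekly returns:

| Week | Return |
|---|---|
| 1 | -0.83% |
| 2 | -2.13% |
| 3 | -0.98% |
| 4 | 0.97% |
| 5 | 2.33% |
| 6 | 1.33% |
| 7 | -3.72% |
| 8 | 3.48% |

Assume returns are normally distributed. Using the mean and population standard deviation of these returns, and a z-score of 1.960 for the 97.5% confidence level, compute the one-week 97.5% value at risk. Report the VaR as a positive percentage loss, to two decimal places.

4.34

μ = (-0.83 − 2.13 − 0.98 + 0.97 + 2.33 + 1.33 − 3.72 + 3.48) / 8 = 0.450 / 8 = 0.0563%
Σ(r − μ)² = 40.2484; population σ = √(40.2484/8) = 2.2430%
VaR = −(μ − z·σ) = −(0.0563 − 1.960 × 2.2430) = −(-4.3400) = 4.3400%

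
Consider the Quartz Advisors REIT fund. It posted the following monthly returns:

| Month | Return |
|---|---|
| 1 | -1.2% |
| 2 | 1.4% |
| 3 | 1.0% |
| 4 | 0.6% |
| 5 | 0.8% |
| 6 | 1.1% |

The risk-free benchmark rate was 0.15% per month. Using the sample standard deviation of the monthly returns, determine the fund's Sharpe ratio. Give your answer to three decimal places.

0.502

μ = (-1.2 + 1.4 + 1 + 0.6 + 0.8 + 1.1) / 6 = 3.70 / 6 = 0.6167%
Σ(r − μ)² = 4.3283; sample σ = √(4.3283/5) = 0.9304%
Sharpe = (μ − rf) / σ = (0.6167 − 0.15) / 0.9304 = 0.4667 / 0.9304 = 0.5016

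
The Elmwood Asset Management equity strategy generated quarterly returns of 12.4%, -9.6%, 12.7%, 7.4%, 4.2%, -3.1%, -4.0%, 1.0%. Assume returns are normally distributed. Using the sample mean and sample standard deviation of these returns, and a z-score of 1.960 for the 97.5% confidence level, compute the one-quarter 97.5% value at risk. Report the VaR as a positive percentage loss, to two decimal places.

13.11

r̄ = (12.4 − 9.6 + 12.7 + 7.4 + 4.2 − 3.1 − 4 + 1) / 8 = 2.6250%
Sample σ = √[Σ(r − r̄)² / 7] = √[451.0950 / 7] = √64.4421 = 8.0276%
VaR = −(r̄ − z·σ) = −(2.6250 − 1.960 × 8.0276) = −(-13.1091) = 13.1091%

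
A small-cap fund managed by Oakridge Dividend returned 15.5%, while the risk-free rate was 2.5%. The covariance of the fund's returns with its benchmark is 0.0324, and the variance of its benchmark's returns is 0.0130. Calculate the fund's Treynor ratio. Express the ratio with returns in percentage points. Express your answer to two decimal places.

β = Cov / Var = 0.0324 / 0.0130 = 2.4923
Treynor = (Rp − Rf) / β = (15.5% − 2.5%) / 2.4923 = 13.00 / 2.4923 = 5.2161

5.22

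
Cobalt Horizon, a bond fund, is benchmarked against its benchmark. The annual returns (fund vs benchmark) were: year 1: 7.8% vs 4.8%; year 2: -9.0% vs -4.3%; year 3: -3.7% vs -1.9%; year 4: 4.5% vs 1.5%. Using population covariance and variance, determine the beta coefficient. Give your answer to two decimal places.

1.90

r̄p = -0.1000%,  r̄m = 0.0250%
Cov = Σ(rp − r̄p)(rm − r̄m) / 4 = 22.4825
Var(rm) = Σ(rm − r̄m)² / 4 = 11.8469
β = Cov / Var = 22.4825 / 11.8469 = 1.8978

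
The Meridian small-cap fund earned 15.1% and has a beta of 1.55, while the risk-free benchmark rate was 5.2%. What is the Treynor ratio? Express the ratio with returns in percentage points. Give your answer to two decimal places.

6.39

Treynor = (Rp − Rf) / β = (15.1% − 5.2%) / 1.55 = 9.90 / 1.55 = 6.3871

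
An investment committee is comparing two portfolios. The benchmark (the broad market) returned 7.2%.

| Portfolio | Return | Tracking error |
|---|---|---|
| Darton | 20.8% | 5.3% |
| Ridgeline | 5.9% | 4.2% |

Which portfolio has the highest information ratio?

Darton: IR = (20.8% − 7.2%) / 5.3% = 2.566
Ridgeline: IR = (5.9% − 7.2%) / 4.2% = -0.310
Highest: Darton (2.566).

Darton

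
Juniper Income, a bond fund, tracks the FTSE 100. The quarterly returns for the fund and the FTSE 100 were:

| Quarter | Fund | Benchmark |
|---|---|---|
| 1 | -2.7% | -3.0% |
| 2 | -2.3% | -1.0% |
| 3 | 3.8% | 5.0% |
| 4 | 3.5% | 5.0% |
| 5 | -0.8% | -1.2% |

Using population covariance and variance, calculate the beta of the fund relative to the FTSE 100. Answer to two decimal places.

0.82

r̄p = 0.3000%,  r̄m = 0.9600%
Cov = Σ(rp − r̄p)(rm − r̄m) / 5 = 9.2840
Var(rm) = Σ(rm − r̄m)² / 5 = 11.3664
β = Cov / Var = 9.2840 / 11.3664 = 0.8168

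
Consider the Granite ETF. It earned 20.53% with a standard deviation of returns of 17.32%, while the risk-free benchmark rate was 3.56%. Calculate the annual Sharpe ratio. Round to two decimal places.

0.98

Sharpe = (Rp − Rf) / σp = (20.53% − 3.56%) / 17.32% = 16.97% / 17.32% = 0.9798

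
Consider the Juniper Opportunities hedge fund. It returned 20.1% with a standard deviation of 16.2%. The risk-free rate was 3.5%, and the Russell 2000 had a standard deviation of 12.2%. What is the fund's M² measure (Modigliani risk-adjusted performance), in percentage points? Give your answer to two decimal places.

16.00

Sharpe = (Rp − Rf) / σp = (20.1% − 3.5%) / 16.2% = 1.0247
M² = Rf + Sharpe × σm = 3.5% + 1.0247 × 12.2% = 16.0013%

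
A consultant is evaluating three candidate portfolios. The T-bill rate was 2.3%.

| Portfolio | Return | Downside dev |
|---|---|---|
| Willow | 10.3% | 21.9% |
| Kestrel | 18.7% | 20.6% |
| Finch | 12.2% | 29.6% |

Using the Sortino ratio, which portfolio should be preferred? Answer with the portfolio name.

Willow: Sortino ratio = (10.3% − 2.3%) / 21.9% = 0.365
Kestrel: Sortino ratio = (18.7% − 2.3%) / 20.6% = 0.796
Finch: Sortino ratio = (12.2% − 2.3%) / 29.6% = 0.334
Highest: Kestrel (0.796).

Kestrel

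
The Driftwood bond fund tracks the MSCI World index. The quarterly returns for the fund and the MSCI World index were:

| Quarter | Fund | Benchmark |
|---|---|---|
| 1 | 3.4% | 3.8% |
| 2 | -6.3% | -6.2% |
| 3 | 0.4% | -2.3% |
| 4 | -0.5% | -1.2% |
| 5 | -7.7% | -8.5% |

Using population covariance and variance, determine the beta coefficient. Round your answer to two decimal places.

0.95

r̄p = -2.1400%,  r̄m = -2.8800%
Cov = Σ(rp − r̄p)(rm − r̄m) / 5 = 17.2588
Var(rm) = Σ(rm − r̄m)² / 5 = 18.0776
β = Cov / Var = 17.2588 / 18.0776 = 0.9547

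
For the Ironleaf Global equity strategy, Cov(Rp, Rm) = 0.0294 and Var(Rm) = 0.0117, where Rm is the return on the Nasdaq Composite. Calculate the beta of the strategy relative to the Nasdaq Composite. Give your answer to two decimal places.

2.51

β = Cov(Rp, Rm) / Var(Rm) = 0.0294 / 0.0117 = 2.5128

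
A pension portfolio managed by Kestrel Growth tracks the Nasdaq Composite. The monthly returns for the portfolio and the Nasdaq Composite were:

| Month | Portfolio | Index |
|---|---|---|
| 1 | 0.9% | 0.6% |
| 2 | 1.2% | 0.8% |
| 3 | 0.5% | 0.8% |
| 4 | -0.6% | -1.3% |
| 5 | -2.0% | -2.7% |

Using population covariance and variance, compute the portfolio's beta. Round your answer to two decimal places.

r̄p = 0.0000%,  r̄m = -0.3600%
Cov = Σ(rp − r̄p)(rm − r̄m) / 5 = 1.6160
Var(rm) = Σ(rm − r̄m)² / 5 = 1.9944
β = Cov / Var = 1.6160 / 1.9944 = 0.8103

0.81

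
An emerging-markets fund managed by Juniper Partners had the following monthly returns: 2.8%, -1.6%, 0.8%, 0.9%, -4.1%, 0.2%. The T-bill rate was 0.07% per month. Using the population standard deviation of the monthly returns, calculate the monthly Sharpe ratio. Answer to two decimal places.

r̄ = (2.8 − 1.6 + 0.8 + 0.9 − 4.1 + 0.2) / 6 = -1.00 / 6 = -0.1667%
Σ(r − r̄)² = 28.5333; population σ = √(28.5333/6) = 2.1807%
Sharpe = (r̄ − rf) / σ = (-0.1667 − 0.07) / 2.1807 = -0.2367 / 2.1807 = -0.1085

-0.11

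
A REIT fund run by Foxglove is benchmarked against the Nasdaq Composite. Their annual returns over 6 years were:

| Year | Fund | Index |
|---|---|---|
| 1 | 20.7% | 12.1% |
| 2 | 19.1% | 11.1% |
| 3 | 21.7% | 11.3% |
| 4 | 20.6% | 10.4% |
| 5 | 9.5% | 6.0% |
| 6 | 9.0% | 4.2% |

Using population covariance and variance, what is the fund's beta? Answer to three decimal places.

r̄p = 16.7667%,  r̄m = 9.1833%
Cov = Σ(rp − r̄p)(rm − r̄m) / 6 = 15.4811
Var(rm) = Σ(rm − r̄m)² / 6 = 8.8514
β = Cov / Var = 15.4811 / 8.8514 = 1.7490

1.749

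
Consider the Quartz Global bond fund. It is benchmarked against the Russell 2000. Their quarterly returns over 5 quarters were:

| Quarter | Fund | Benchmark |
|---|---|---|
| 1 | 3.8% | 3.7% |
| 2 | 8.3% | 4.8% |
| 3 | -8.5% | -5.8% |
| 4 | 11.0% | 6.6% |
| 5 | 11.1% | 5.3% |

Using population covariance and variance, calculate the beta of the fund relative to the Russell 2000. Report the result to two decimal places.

r̄p = 5.1400%,  r̄m = 2.9200%
Cov = Σ(rp − r̄p)(rm − r̄m) / 5 = 31.9172
Var(rm) = Σ(rm − r̄m)² / 5 = 19.8776
β = Cov / Var = 31.9172 / 19.8776 = 1.6057

1.61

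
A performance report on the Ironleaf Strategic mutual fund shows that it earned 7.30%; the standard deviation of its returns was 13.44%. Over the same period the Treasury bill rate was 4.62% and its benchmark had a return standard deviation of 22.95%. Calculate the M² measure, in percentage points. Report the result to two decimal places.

Sharpe = (Rp − Rf) / σp = (7.30% − 4.62%) / 13.44% = 0.1994
M² = Rf + Sharpe × σm = 4.62% + 0.1994 × 22.95% = 9.1962%

9.20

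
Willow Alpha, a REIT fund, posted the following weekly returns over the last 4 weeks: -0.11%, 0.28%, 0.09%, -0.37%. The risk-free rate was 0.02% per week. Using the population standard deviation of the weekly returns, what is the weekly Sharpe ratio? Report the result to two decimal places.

Mean return r̄ = -0.110 / 4 = -0.0275%
Σ(r − r̄)² = (-0.11 − (-0.0275))² + (0.28 − (-0.0275))² + … = 0.2325
population σ = √(0.2325 / 4) = √0.0581 = 0.2410%
Sharpe = (r̄ − rf) / σ = (-0.0275 − 0.02) / 0.2410 = -0.0475 / 0.2410 = -0.1971

-0.20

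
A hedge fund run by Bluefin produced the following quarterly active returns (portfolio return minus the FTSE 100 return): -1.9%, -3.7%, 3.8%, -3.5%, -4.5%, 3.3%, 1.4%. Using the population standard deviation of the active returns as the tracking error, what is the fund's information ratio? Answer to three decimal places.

Mean return μ = -5.10 / 7 = -0.7286%
Σ(r − μ)² = 73.3743; population σ = √(73.3743/7) = 3.2376%
IR = μ / tracking error = -0.7286 / 3.2376 = -0.2250

-0.225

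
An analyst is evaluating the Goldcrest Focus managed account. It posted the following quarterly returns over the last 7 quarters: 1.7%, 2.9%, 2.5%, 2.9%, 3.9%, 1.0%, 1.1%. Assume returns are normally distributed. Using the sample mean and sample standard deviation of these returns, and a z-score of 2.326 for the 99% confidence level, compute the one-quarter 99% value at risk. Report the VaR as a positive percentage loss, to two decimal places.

r̄ = (1.7 + 2.9 + 2.5 + 2.9 + 3.9 + 1 + 1.1) / 7 = 16.00 / 7 = 2.2857%
Σ(r − r̄)² = 6.8086; sample σ = √(6.8086/6) = 1.0653%
VaR = −(r̄ − z·σ) = −(2.2857 − 2.326 × 1.0653) = −(-0.1922) = 0.1922%

0.19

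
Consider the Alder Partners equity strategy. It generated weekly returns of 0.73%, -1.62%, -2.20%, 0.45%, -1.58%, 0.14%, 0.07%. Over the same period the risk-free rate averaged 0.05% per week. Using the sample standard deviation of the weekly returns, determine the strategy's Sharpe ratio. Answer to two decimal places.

Mean return μ = -4.010 / 7 = -0.5729%
Σ(r − μ)² = (0.73 − (-0.5729))² + (-1.62 − (-0.5729))² + (-2.2 − (-0.5729))² + … = 8.4235
sample σ = √(8.4235 / 6) = √1.4039 = 1.1849%
Sharpe = (μ − rf) / σ = (-0.5729 − 0.05) / 1.1849 = -0.6229 / 1.1849 = -0.5257

-0.53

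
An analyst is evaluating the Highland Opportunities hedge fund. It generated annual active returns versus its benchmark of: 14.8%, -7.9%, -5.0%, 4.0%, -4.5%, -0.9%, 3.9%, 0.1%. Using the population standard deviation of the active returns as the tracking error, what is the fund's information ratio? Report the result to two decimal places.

μ = (14.8 − 7.9 − 5 + 4 − 4.5 − 0.9 + 3.9 + 0.1) / 8 = 4.50 / 8 = 0.5625%
Population std dev = √[356.1988 / 8] = 6.6727%
IR = μ / tracking error = 0.5625 / 6.6727 = 0.0843

0.08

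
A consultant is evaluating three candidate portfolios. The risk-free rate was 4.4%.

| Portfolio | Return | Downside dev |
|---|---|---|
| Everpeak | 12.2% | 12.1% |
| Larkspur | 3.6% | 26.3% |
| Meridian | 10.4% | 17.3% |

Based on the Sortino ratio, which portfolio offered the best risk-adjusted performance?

Everpeak

Everpeak: Sortino ratio = (12.2% − 4.4%) / 12.1% = 0.645
Larkspur: Sortino ratio = (3.6% − 4.4%) / 26.3% = -0.030
Meridian: Sortino ratio = (10.4% − 4.4%) / 17.3% = 0.347
Highest: Everpeak (0.645).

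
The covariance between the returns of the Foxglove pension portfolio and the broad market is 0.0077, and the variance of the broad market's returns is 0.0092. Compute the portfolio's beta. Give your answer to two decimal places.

β = Cov(Rp, Rm) / Var(Rm) = 0.0077 / 0.0092 = 0.8370

0.84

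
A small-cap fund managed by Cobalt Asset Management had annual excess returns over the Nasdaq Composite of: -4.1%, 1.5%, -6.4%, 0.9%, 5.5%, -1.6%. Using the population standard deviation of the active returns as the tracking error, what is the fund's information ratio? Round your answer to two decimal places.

-0.18

Mean return r̄ = -4.20 / 6 = -0.7000%
Σ(r − r̄)² = (-4.1 − (-0.7000))² + (1.5 − (-0.7000))² + … = 90.7000
σ = √[90.7000 / 6] = 3.8880%
IR = r̄ / tracking error = -0.7000 / 3.8880 = -0.1800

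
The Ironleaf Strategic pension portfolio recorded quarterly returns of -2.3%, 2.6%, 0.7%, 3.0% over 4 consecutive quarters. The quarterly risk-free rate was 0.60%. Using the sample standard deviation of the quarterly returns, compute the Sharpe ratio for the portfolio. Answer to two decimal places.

r̄ = (-2.3 + 2.6 + 0.7 + 3) / 4 = 4.00 / 4 = 1.0000%
Σ(r − r̄)² = (-2.3 − 1.0000)² + (2.6 − 1.0000)² + (0.7 − 1.0000)² + … = 17.5400
σ = √[17.5400 / 3] = 2.4180%
Sharpe = (r̄ − rf) / σ = (1.0000 − 0.6) / 2.4180 = 0.4000 / 2.4180 = 0.1654

0.17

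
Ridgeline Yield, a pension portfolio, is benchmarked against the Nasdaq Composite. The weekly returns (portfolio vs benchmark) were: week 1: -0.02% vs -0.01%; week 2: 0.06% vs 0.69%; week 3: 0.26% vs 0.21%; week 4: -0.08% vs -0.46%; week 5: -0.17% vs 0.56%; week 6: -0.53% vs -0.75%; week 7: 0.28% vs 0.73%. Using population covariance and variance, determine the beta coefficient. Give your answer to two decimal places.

r̄p = -0.0286%,  r̄m = 0.1386%
Cov = Σ(rp − r̄p)(rm − r̄m) / 7 = 0.0953
Var(rm) = Σ(rm − r̄m)² / 7 = 0.2866
β = Cov / Var = 0.0953 / 0.2866 = 0.3325

0.33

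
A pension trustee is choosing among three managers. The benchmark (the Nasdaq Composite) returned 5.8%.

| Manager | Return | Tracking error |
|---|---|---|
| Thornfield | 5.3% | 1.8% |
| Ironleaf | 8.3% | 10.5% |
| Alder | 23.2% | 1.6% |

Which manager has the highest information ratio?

Thornfield: IR = (5.3% − 5.8%) / 1.8% = -0.278
Ironleaf: IR = (8.3% − 5.8%) / 10.5% = 0.238
Alder: IR = (23.2% − 5.8%) / 1.6% = 10.875
Highest: Alder (10.875).

Alder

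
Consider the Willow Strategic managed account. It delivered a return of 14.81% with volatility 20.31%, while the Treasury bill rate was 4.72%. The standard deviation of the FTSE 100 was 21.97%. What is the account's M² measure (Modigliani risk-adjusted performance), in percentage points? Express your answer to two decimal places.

15.63

Sharpe = (Rp − Rf) / σp = (14.81% − 4.72%) / 20.31% = 0.4968
M² = Rf + Sharpe × σm = 4.72% + 0.4968 × 21.97% = 15.6347%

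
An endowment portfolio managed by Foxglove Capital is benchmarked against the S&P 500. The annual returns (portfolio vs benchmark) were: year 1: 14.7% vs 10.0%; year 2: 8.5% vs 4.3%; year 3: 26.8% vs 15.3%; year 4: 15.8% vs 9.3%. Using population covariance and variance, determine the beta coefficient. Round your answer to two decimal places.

r̄p = 16.4500%,  r̄m = 9.7250%
Cov = Σ(rp − r̄p)(rm − r̄m) / 4 = 25.1563
Var(rm) = Σ(rm − r̄m)² / 4 = 15.1919
β = Cov / Var = 25.1563 / 15.1919 = 1.6559

1.66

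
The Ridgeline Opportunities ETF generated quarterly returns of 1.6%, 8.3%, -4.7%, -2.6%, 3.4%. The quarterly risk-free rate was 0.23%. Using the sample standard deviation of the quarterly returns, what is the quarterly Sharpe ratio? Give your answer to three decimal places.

0.190

Mean return r̄ = 6.00 / 5 = 1.2000%
Sample std dev = √[104.6600 / 4] = 5.1152%
Sharpe = (r̄ − rf) / σ = (1.2000 − 0.23) / 5.1152 = 0.9700 / 5.1152 = 0.1896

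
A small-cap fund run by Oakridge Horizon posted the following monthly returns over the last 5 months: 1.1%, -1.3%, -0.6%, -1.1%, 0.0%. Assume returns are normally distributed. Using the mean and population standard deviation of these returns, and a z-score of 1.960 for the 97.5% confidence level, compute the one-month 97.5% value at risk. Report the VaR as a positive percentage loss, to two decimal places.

r̄ = (1.1 − 1.3 − 0.6 − 1.1 + 0) / 5 = -0.3800%
Population σ = √[Σ(r − r̄)² / 5] = √[3.7480 / 5] = √0.7496 = 0.8658%
VaR = −(r̄ − z·σ) = −(-0.3800 − 1.960 × 0.8658) = −(-2.0770) = 2.0770%

2.08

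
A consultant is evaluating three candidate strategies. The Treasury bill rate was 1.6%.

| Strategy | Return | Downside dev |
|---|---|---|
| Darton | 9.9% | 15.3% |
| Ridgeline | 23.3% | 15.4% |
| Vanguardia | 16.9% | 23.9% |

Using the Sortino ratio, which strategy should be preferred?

Darton: Sortino ratio = (9.9% − 1.6%) / 15.3% = 0.542
Ridgeline: Sortino ratio = (23.3% − 1.6%) / 15.4% = 1.409
Vanguardia: Sortino ratio = (16.9% − 1.6%) / 23.9% = 0.640
Highest: Ridgeline (1.409).

Ridgeline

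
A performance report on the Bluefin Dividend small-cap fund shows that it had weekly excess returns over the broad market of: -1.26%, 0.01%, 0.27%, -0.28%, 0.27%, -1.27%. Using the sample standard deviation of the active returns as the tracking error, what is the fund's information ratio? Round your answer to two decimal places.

μ = (-1.26 + 0.01 + 0.27 − 0.28 + 0.27 − 1.27) / 6 = -2.260 / 6 = -0.3767%
Sample σ = √[Σ(r − μ)² / 5] = √[2.5735 / 5] = √0.5147 = 0.7174%
IR = μ / tracking error = -0.3767 / 0.7174 = -0.5251

-0.53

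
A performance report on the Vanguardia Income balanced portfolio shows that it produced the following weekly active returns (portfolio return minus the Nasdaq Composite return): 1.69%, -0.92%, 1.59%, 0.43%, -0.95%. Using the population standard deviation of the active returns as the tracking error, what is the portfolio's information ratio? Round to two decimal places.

Mean return r̄ = 1.840 / 5 = 0.3680%
Σ(r − r̄)² = 6.6409; population σ = √(6.6409/5) = 1.1525%
IR = r̄ / tracking error = 0.3680 / 1.1525 = 0.3193

0.32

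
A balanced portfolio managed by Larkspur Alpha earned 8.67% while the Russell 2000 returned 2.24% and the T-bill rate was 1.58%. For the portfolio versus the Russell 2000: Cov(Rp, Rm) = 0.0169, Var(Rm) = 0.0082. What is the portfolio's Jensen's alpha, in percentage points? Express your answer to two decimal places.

5.73

β = Cov / Var = 0.0169 / 0.0082 = 2.0610
E[R] = Rf + β(Rm − Rf) = 1.58% + 2.0610 × (2.24% − 1.58%) = 2.9403%
α = Rp − E[R] = 8.67% − 2.9403% = 5.7297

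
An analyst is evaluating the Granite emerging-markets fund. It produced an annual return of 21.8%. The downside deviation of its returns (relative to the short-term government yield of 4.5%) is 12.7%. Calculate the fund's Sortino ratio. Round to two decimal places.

1.36

Sortino = (Rp − Rf) / σd = (21.8% − 4.5%) / 12.7% = 17.30% / 12.7% = 1.3622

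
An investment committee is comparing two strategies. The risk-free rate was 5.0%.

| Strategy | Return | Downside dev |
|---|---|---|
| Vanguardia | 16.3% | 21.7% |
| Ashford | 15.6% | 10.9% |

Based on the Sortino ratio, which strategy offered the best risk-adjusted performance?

Ashford

Vanguardia: Sortino ratio = (16.3% − 5.0%) / 21.7% = 0.521
Ashford: Sortino ratio = (15.6% − 5.0%) / 10.9% = 0.972
Highest: Ashford (0.972).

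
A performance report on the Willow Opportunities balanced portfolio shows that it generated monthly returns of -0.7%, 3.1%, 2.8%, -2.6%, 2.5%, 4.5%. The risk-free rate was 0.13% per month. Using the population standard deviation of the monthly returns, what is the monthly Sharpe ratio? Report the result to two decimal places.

μ = (-0.7 + 3.1 + 2.8 − 2.6 + 2.5 + 4.5) / 6 = 1.6000%
Population std dev = √[35.8400 / 6] = 2.4440%
Sharpe = (μ − rf) / σ = (1.6000 − 0.13) / 2.4440 = 1.4700 / 2.4440 = 0.6015

0.60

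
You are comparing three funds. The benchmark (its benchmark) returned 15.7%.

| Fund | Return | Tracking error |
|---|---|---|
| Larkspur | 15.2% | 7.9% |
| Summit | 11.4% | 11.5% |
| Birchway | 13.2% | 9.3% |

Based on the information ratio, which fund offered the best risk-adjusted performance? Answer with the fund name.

Larkspur: IR = (15.2% − 15.7%) / 7.9% = -0.063
Summit: IR = (11.4% − 15.7%) / 11.5% = -0.374
Birchway: IR = (13.2% − 15.7%) / 9.3% = -0.269
Highest: Larkspur (-0.063).

Larkspur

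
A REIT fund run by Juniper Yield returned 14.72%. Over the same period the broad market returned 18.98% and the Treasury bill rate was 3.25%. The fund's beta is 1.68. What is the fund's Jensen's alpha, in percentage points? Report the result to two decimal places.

CAPM expected return = Rf + β(Rm − Rf) = 3.25% + 1.68 × (18.98% − 3.25%) = 3.25 + 1.68 × 15.73 = 29.6764%
Jensen's α = Rp − E[R] = 14.72% − 29.6764% = -14.9564

-14.96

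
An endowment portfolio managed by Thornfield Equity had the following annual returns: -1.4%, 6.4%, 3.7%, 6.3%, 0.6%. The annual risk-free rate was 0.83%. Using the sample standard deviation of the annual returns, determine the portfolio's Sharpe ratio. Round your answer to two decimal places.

0.66

r̄ = (-1.4 + 6.4 + 3.7 + 6.3 + 0.6) / 5 = 15.60 / 5 = 3.1200%
Sample std dev = √[47.9880 / 4] = 3.4637%
Sharpe = (r̄ − rf) / σ = (3.1200 − 0.83) / 3.4637 = 2.2900 / 3.4637 = 0.6611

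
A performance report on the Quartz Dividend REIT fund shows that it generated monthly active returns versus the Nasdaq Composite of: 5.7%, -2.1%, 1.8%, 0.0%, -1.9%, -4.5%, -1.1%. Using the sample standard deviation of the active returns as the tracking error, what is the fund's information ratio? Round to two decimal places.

-0.09

r̄ = (5.7 − 2.1 + 1.8 + 0 − 1.9 − 4.5 − 1.1) / 7 = -0.3000%
Sample std dev = √[64.5800 / 6] = 3.2808%
IR = r̄ / tracking error = -0.3000 / 3.2808 = -0.0914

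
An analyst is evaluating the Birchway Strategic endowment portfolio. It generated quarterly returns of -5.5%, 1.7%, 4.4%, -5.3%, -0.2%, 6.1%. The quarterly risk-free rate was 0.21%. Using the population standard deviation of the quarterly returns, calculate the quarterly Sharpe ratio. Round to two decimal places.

r̄ = (-5.5 + 1.7 + 4.4 − 5.3 − 0.2 + 6.1) / 6 = 1.20 / 6 = 0.2000%
Σ(r − r̄)² = (-5.5 − 0.2000)² + (1.7 − 0.2000)² + … = 117.6000
population σ = √(117.6000 / 6) = √19.6000 = 4.4272%
Sharpe = (r̄ − rf) / σ = (0.2000 − 0.21) / 4.4272 = -0.0100 / 4.4272 = -0.0023

0.00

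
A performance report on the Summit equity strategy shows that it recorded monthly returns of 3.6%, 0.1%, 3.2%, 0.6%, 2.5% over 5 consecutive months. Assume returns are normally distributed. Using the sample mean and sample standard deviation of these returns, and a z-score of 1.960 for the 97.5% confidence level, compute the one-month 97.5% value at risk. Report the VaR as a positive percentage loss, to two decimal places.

Mean return r̄ = 10.00 / 5 = 2.0000%
Σ(r − r̄)² = (3.6 − 2.0000)² + (0.1 − 2.0000)² + (3.2 − 2.0000)² + … = 9.8200
sample σ = √(9.8200 / 4) = √2.4550 = 1.5668%
VaR = −(r̄ − z·σ) = −(2.0000 − 1.960 × 1.5668) = −(-1.0709) = 1.0709%

1.07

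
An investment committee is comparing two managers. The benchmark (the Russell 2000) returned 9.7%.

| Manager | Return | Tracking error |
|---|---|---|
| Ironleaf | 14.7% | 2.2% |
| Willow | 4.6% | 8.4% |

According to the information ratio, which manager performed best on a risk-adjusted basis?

Ironleaf: IR = (14.7% − 9.7%) / 2.2% = 2.273
Willow: IR = (4.6% − 9.7%) / 8.4% = -0.607
Highest: Ironleaf (2.273).

Ironleaf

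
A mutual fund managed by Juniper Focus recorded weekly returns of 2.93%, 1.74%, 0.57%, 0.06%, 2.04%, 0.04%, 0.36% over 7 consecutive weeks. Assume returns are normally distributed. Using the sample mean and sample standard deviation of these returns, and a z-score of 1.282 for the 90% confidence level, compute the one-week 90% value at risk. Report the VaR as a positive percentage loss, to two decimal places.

r̄ = (2.93 + 1.74 + 0.57 + 0.06 + 2.04 + 0.04 + 0.36) / 7 = 7.740 / 7 = 1.1057%
Sample std dev = √[7.6756 / 6] = 1.1310%
VaR = −(r̄ − z·σ) = −(1.1057 − 1.282 × 1.1310) = −(-0.3442) = 0.3442%

0.34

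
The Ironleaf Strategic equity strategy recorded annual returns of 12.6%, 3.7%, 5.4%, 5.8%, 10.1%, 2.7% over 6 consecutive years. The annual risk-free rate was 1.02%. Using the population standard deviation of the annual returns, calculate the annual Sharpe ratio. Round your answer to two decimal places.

1.62

r̄ = (12.6 + 3.7 + 5.4 + 5.8 + 10.1 + 2.7) / 6 = 6.7167%
Σ(r − r̄)² = 73.8683; population σ = √(73.8683/6) = 3.5088%
Sharpe = (r̄ − rf) / σ = (6.7167 − 1.02) / 3.5088 = 5.6967 / 3.5088 = 1.6235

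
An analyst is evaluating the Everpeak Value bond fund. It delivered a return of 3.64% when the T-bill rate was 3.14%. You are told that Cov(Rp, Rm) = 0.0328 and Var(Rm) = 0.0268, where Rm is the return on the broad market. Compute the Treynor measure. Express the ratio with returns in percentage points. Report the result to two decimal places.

0.41

β = Cov / Var = 0.0328 / 0.0268 = 1.2239
Treynor = (Rp − Rf) / β = (3.64% − 3.14%) / 1.2239 = 0.50 / 1.2239 = 0.4085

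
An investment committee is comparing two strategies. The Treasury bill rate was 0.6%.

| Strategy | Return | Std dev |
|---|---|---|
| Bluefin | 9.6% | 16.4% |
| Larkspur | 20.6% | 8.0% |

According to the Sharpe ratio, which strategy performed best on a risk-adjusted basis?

Bluefin: Sharpe ratio = (9.6% − 0.6%) / 16.4% = 0.549
Larkspur: Sharpe ratio = (20.6% − 0.6%) / 8.0% = 2.500
Highest: Larkspur (2.500).

Larkspur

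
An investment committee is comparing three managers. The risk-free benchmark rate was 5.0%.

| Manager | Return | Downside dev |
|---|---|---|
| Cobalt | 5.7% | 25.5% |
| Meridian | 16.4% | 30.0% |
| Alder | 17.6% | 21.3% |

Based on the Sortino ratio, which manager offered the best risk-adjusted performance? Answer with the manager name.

Cobalt: Sortino ratio = (5.7% − 5.0%) / 25.5% = 0.027
Meridian: Sortino ratio = (16.4% − 5.0%) / 30.0% = 0.380
Alder: Sortino ratio = (17.6% − 5.0%) / 21.3% = 0.592
Highest: Alder (0.592).

Alder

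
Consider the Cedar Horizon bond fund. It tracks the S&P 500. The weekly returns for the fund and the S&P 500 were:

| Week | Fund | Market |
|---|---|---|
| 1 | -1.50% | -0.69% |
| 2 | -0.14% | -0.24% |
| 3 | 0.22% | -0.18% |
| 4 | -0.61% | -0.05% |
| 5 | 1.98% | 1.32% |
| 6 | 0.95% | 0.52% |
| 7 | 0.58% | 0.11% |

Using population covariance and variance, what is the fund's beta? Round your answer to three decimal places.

1.623

r̄p = 0.2114%,  r̄m = 0.1129%
Cov = Σ(rp − r̄p)(rm − r̄m) / 7 = 0.5806
Var(rm) = Σ(rm − r̄m)² / 7 = 0.3578
β = Cov / Var = 0.5806 / 0.3578 = 1.6227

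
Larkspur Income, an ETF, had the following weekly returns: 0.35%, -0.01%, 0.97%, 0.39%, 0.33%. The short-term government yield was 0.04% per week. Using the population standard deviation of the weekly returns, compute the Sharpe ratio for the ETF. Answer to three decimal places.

Mean return μ = 2.030 / 5 = 0.4060%
Σ(r − μ)² = 0.5003; population σ = √(0.5003/5) = 0.3163%
Sharpe = (μ − rf) / σ = (0.4060 − 0.04) / 0.3163 = 0.3660 / 0.3163 = 1.1571

1.157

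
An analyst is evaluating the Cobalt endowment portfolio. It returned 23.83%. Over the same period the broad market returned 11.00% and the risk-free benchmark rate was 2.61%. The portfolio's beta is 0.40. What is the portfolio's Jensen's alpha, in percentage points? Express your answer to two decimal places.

CAPM expected return = Rf + β(Rm − Rf) = 2.61% + 0.40 × (11.00% − 2.61%) = 2.61 + 0.40 × 8.39 = 5.9660%
Jensen's α = Rp − E[R] = 23.83% − 5.9660% = 17.8640

17.86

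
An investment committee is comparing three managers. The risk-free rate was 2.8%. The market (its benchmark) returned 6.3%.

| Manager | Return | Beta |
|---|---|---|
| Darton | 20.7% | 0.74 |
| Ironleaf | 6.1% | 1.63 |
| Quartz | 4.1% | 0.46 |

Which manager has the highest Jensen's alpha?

Darton

Darton: α = 20.7% − [2.8% + 0.74 × (6.3% − 2.8%)] = 15.310
Ironleaf: α = 6.1% − [2.8% + 1.63 × (6.3% − 2.8%)] = -2.405
Quartz: α = 4.1% − [2.8% + 0.46 × (6.3% − 2.8%)] = -0.310
Highest: Darton (15.310).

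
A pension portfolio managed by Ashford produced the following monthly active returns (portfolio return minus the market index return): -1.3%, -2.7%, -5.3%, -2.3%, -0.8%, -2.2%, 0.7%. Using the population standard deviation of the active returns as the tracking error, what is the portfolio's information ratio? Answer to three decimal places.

-1.154

Mean return r̄ = -13.90 / 7 = -1.9857%
Population std dev = √[20.7286 / 7] = 1.7208%
IR = r̄ / tracking error = -1.9857 / 1.7208 = -1.1539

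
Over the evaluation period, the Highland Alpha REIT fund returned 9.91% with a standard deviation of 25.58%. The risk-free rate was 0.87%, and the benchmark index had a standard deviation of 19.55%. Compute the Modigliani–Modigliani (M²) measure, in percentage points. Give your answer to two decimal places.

Sharpe = (Rp − Rf) / σp = (9.91% − 0.87%) / 25.58% = 0.3534
M² = Rf + Sharpe × σm = 0.87% + 0.3534 × 19.55% = 7.7790%

7.78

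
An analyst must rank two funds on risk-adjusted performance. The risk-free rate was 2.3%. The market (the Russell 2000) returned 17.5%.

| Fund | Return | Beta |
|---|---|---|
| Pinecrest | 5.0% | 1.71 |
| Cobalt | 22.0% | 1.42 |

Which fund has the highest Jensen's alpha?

Cobalt

Pinecrest: α = 5.0% − [2.3% + 1.71 × (17.5% − 2.3%)] = -23.292
Cobalt: α = 22.0% − [2.3% + 1.42 × (17.5% − 2.3%)] = -1.884
Highest: Cobalt (-1.884).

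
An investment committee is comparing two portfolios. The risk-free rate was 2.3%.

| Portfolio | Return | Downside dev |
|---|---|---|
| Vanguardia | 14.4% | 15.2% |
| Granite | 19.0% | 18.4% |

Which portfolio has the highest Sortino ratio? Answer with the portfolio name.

Granite

Vanguardia: Sortino ratio = (14.4% − 2.3%) / 15.2% = 0.796
Granite: Sortino ratio = (19.0% − 2.3%) / 18.4% = 0.908
Highest: Granite (0.908).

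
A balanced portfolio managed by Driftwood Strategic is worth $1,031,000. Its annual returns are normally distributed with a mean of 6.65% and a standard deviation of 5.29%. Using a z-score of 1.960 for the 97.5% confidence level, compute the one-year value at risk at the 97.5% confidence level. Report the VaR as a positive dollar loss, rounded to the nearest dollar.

Return at the 97.5% tail: μ − z·σ = 6.65% − 1.960 × 5.29% = 6.65 − 10.3684 = -3.7184%
VaR = −(-3.7184%) × $1,031,000 = 3.7184% × $1,031,000 = $38,337

$38,337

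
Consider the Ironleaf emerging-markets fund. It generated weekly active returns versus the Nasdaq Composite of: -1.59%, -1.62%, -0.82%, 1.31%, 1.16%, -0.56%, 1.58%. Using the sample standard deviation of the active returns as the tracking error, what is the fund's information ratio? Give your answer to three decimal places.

-0.055

r̄ = (-1.59 − 1.62 − 0.82 + 1.31 + 1.16 − 0.56 + 1.58) / 7 = -0.540 / 7 = -0.0771%
Σ(r − r̄)² = 11.6549; sample σ = √(11.6549/6) = 1.3937%
IR = r̄ / tracking error = -0.0771 / 1.3937 = -0.0553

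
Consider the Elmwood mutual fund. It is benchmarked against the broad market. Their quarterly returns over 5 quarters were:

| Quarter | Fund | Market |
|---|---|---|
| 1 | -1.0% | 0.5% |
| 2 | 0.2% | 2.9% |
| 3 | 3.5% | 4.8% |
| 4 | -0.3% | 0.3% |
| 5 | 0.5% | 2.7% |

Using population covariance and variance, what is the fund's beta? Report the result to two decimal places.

0.83

r̄p = 0.5800%,  r̄m = 2.2400%
Cov = Σ(rp − r̄p)(rm − r̄m) / 5 = 2.3288
Var(rm) = Σ(rm − r̄m)² / 5 = 2.7984
β = Cov / Var = 2.3288 / 2.7984 = 0.8322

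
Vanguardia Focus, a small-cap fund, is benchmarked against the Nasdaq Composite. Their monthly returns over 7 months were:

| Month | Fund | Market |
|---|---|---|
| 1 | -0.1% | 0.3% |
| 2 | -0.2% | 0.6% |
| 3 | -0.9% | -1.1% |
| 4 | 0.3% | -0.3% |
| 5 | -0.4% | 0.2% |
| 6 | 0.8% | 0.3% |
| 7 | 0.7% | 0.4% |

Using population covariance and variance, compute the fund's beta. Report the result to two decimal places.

0.58

r̄p = 0.0286%,  r̄m = 0.0571%
Cov = Σ(rp − r̄p)(rm − r̄m) / 7 = 0.1684
Var(rm) = Σ(rm − r̄m)² / 7 = 0.2882
β = Cov / Var = 0.1684 / 0.2882 = 0.5843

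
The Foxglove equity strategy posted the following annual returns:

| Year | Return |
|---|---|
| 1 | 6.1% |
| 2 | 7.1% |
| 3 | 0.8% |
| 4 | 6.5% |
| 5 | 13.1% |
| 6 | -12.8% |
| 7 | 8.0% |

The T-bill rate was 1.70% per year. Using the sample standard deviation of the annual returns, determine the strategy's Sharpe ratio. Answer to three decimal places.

r̄ = (6.1 + 7.1 + 0.8 + 6.5 + 13.1 − 12.8 + 8) / 7 = 28.80 / 7 = 4.1143%
Σ(r − r̄)² = (6.1 − 4.1143)² + (7.1 − 4.1143)² + (0.8 − 4.1143)² + … = 411.4686
sample σ = √(411.4686 / 6) = √68.5781 = 8.2812%
Sharpe = (r̄ − rf) / σ = (4.1143 − 1.7) / 8.2812 = 2.4143 / 8.2812 = 0.2915

0.292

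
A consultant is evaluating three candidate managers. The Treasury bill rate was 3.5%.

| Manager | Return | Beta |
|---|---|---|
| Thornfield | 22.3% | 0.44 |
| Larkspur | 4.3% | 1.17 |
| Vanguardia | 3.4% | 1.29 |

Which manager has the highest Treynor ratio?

Thornfield

Thornfield: Treynor = (22.3% − 3.5%) / 0.44 = 42.727
Larkspur: Treynor = (4.3% − 3.5%) / 1.17 = 0.684
Vanguardia: Treynor = (3.4% − 3.5%) / 1.29 = -0.078
Highest: Thornfield (42.727).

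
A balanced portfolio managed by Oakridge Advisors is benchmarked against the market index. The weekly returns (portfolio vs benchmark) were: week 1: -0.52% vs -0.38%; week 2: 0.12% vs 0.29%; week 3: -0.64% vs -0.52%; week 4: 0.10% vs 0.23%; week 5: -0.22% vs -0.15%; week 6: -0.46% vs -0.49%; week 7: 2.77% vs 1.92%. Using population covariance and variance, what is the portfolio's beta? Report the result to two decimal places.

1.37

r̄p = 0.1643%,  r̄m = 0.1286%
Cov = Σ(rp − r̄p)(rm − r̄m) / 7 = 0.8596
Var(rm) = Σ(rm − r̄m)² / 7 = 0.6264
β = Cov / Var = 0.8596 / 0.6264 = 1.3723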